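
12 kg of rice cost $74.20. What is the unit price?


Unit rate = total / quantity
= 74.20 / 12
= $6.18 per unit

$6.18 per unit


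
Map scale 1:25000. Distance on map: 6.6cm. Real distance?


Real distance = map distance × scale
= 6.6cm × 25000
= 165000 cm = 1650.0 m
= 1.650 km

1.650 km


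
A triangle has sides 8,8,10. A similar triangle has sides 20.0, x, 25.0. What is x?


Scale factor = 20.0/8 = 2.5
Missing side = 8 × 2.5
= 20.0

20.0


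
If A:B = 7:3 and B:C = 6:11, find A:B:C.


Match B: multiply A:B by 6 → 42:18
Multiply B:C by 3 → 18:33
Combined: 42:18:33
GCD = 3
= 14:6:11

14:6:11


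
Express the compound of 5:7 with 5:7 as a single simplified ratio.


Compound ratio = (5×5) : (7×7)
= 25:49
GCD = 1
= 25:49

25:49


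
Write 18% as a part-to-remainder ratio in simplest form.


18% means 18 parts out of 100; remainder = 82
Part : remainder = 18:82
GCD = 2
= 9:41

9:41


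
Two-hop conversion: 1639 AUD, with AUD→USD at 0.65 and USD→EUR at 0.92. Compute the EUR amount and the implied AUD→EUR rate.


Step 1: 1639 AUD × 0.65 = 1065.35 USD
Step 2: 1065.35 USD × 0.92 = 980.12 EUR
Implied rate AUD→EUR = 0.65 × 0.92 = 0.5980
= 980.12 EUR; implied rate 0.5980 EUR/AUD

980.12 EUR; implied rate 0.5980 EUR/AUD


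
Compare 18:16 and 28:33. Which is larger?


18/16 = 1.1250
28/33 = 0.8485
1.1250 > 0.8485, so 18:16 is greater
= 18:16

18:16


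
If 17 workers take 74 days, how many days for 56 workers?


Inverse proportion: x × y = constant
k = 17 × 74 = 1258
y₂ = k / 56 = 1258 / 56
= 22.46

22.46


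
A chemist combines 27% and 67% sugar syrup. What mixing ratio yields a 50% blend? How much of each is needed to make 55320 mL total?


Let x parts of 27% mix with y parts of 67%.
27x + 67y = 50(x + y)
27x + 67y = 50x + 50y
x(27 - 50) = y(50 - 67)
x/y = (67 - 50)/(50 - 27) = 17/23
Simplify: 17:23
Total parts = 40; one part = 55320/40 = 1383.00 mL
27% solution: 17×1383.00 = 23511.00 mL
67% solution: 23×1383.00 = 31809.00 mL
= ratio 17:23; 23511.00 mL and 31809.00 mL

ratio 17:23; 23511.00 mL and 31809.00 mL


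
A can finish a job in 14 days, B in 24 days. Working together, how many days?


Rate of A = 1/14 per day
Rate of B = 1/24 per day
Combined rate = 1/14 + 1/24 = 38/336 ≈ 0.1131 per day
Days = 1 / combined rate = 336/38
≈ 8.84 days

8.84 days


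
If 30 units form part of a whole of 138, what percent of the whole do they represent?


Percentage = (part / whole) × 100
= (30 / 138) × 100
≈ 21.74%

21.74%


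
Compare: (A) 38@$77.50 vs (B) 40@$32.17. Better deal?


Deal A: $77.50/38 = $2.0395/unit
Deal B: $32.17/40 = $0.8043/unit
B is cheaper per unit
= Deal B

Deal B


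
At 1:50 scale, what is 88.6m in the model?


Model size = real / scale
= 88.6 / 50
= 1.7720 m

1.7720 m


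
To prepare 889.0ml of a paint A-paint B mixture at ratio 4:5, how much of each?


Total parts = 4 + 5 = 9
paint A: 889.0 × 4/9 = 395.1ml
paint B: 889.0 × 5/9 = 493.9ml
= 395.1ml and 493.9ml

395.1ml and 493.9ml


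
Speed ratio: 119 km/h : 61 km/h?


Ratio = 119:61
GCD = 1
Simplified = 119:61
Time ratio (same distance) = 61:119
Speed ratio = 119:61

119:61


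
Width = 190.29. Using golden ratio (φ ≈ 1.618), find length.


φ = (1 + √5) / 2 ≈ 1.618
Length = width × φ = 190.29 × 1.618 = 307.88922
≈ 307.89

307.89


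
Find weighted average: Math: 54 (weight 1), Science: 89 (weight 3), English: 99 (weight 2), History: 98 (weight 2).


Numerator = 54×1 + 89×3 + 99×2 + 98×2
= 54 + 267 + 198 + 196
= 715
Total weight = 8
Weighted avg = 715/8
= 89.38

89.38


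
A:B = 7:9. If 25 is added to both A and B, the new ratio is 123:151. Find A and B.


Let A = 7k, B = 9k.
(7k + 25) / (9k + 25) = 123/151
Cross-multiply: 151(7k + 25) = 123(9k + 25)
1057k + 3775 = 1107k + 3075
1057k - 1107k = 3075 - 3775
-50k = -700
k = -700/-50 = 14
A = 7×14 = 98, B = 9×14 = 126
= A = 98, B = 126

A = 98, B = 126


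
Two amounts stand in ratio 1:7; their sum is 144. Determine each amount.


Let A = 1k, B = 7k.
1k + 7k = 144
8k = 144 → k = 144/8 = 18
A = 1×18 = 18, B = 7×18 = 126
= A = 18, B = 126

A = 18, B = 126


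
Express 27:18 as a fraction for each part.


Total parts = 27 + 18 = 45
First part: 27/45 = 3/5
Second part: 18/45 = 2/5
= 3/5 and 2/5

3/5 and 2/5


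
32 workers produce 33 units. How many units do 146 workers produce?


Direct proportion: y/x = constant
k = 33/32 ≈ 1.0313
y₂ = k × 146 = 33 × 146 / 32 = 4818/32
≈ 150.56

150.56


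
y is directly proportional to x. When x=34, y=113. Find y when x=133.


Direct proportion: y/x = constant
k = 113/34 ≈ 3.3235
y₂ = k × 133 = 113 × 133 / 34 = 15029/34
≈ 442.03

442.03


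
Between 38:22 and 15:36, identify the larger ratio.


38/22 = 1.7273
15/36 = 0.4167
1.7273 > 0.4167, so 38:22 is greater
= 38:22

38:22


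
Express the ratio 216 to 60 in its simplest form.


GCD(216, 60) = 12
216/12 : 60/12
= 18:5

18:5


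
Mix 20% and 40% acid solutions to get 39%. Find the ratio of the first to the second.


Let x parts of 20% mix with y parts of 40%.
20x + 40y = 39(x + y)
20x + 40y = 39x + 39y
x(20 - 39) = y(39 - 40)
x/y = (40 - 39)/(39 - 20) = 1/19
Simplify: 1:19
= 1:19

1:19


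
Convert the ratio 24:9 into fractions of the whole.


Total parts = 24 + 9 = 33
First part: 24/33 = 8/11
Second part: 9/33 = 3/11
= 8/11 and 3/11

8/11 and 3/11


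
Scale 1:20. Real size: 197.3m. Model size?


Model size = real / scale
= 197.3 / 20
= 9.8650 m

9.8650 m


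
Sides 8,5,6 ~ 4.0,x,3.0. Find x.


Scale factor = 4.0/8 = 0.5
Missing side = 5 × 0.5
= 2.5

2.5


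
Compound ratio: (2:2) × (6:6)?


Compound ratio = (2×6) : (2×6)
= 12:12
GCD = 12
= 1:1

1:1


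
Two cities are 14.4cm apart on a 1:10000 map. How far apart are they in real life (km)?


Real distance = map distance × scale
= 14.4cm × 10000
= 144000 cm = 1440.0 m
= 1.440 km

1.440 km


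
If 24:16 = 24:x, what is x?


Cross multiply: 24 × x = 16 × 24
24x = 384
x = 384 / 24
= 16.00

16.00


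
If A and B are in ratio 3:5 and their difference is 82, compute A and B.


Let A = 3k, B = 5k.
5k - 3k = 82
2k = 82 → k = 82/2 = 41
A = 3×41 = 123, B = 5×41 = 205
= A = 123, B = 205

A = 123, B = 205


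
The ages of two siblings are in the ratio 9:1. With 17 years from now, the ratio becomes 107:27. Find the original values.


Let A = 9k, B = 1k.
(9k + 17) / (1k + 17) = 107/27
Cross-multiply: 27(9k + 17) = 107(1k + 17)
243k + 459 = 107k + 1819
243k - 107k = 1819 - 459
136k = 1360
k = 1360/136 = 10
A = 9×10 = 90, B = 1×10 = 10
= A = 90, B = 10

A = 90, B = 10


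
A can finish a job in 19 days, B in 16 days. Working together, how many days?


Rate of A = 1/19 per day
Rate of B = 1/16 per day
Combined rate = 1/19 + 1/16 = 35/304 ≈ 0.1151 per day
Days = 1 / combined rate = 304/35
≈ 8.69 days

8.69 days


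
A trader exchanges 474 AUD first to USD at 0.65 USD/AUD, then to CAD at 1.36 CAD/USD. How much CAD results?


Step 1: 474 AUD × 0.65 = 308.10 USD
Step 2: 308.10 USD × 1.36 = 419.02 CAD
Implied rate AUD→CAD = 0.65 × 1.36 = 0.8840
= 419.02 CAD

419.02 CAD


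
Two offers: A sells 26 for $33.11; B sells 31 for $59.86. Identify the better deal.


Deal A: $33.11/26 = $1.2735/unit
Deal B: $59.86/31 = $1.9310/unit
A is cheaper per unit
= Deal A

Deal A


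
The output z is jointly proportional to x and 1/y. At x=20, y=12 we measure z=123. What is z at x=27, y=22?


z = k·x/y
Solve for k using the known point: k = z·y/x = 123×12/20 = 1476/20 = 73.8000
Now evaluate at x=27, y=22:
z = k × 27 / 22 = (1476 × 27) / (20 × 22) = 39852/440
≈ 90.5727

90.5727


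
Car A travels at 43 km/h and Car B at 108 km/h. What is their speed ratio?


Ratio = 43:108
GCD = 1
Simplified = 43:108
Time ratio (same distance) = 108:43
Speed ratio = 43:108

43:108


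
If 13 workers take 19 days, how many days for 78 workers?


Inverse proportion: x × y = constant
k = 13 × 19 = 247
y₂ = k / 78 = 247 / 78
= 3.17

3.17


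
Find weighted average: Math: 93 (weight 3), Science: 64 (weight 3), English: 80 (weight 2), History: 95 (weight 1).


Numerator = 93×3 + 64×3 + 80×2 + 95×1
= 279 + 192 + 160 + 95
= 726
Total weight = 9
Weighted avg = 726/9
= 80.67

80.67


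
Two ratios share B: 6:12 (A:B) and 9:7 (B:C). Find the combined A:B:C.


Match B: multiply A:B by 9 → 54:108
Multiply B:C by 12 → 108:84
Combined: 54:108:84
GCD = 6
= 9:18:14

9:18:14


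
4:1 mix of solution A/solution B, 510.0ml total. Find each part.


Total parts = 4 + 1 = 5
solution A: 510.0 × 4/5 = 408.0ml
solution B: 510.0 × 1/5 = 102.0ml
= 408.0ml and 102.0ml

408.0ml and 102.0ml


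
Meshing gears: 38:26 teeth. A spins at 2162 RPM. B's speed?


Gear ratio = 38:26 = 19:13
RPM_B = RPM_A × (teeth_A / teeth_B)
= 2162 × (38/26)
= 3159.8 RPM

3159.8 RPM


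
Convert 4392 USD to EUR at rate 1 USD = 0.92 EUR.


Amount × rate = 4392 × 0.92
= 4040.64 EUR

4040.64 EUR


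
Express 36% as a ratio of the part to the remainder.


36% means 36 parts out of 100; remainder = 64
Part : remainder = 36:64
GCD = 4
= 9:16

9:16


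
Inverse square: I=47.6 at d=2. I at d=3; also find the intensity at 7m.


I₁d₁² = I₂d₂²
I at 3m = 47.6 × (2/3)² = 47.6 × 4/9 = 190.4/9 ≈ 21.1556
I at 7m = 47.6 × (2/7)² = 47.6 × 4/49 = 190.4/49 ≈ 3.8857
= 21.1556 and 3.8857

21.1556 and 3.8857


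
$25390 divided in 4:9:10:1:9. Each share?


Total parts = 4 + 9 + 10 + 1 + 9 = 33
Part 1: 25390 × 4/33 = 3077.58
Part 2: 25390 × 9/33 = 6924.55
Part 3: 25390 × 10/33 = 7693.94
Part 4: 25390 × 1/33 = 769.39
Part 5: 25390 × 9/33 = 6924.55
= Part 1: $3077.58, Part 2: $6924.55, Part 3: $7693.94, Part 4: $769.39, Part 5: $6924.55

Part 1: $3077.58, Part 2: $6924.55, Part 3: $7693.94, Part 4: $769.39, Part 5: $6924.55


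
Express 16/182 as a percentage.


Percentage = (part / whole) × 100
= (16 / 182) × 100
≈ 8.79%

8.79%


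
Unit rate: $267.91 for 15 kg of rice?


Unit rate = total / quantity
= 267.91 / 15
= $17.86 per unit

$17.86 per unit


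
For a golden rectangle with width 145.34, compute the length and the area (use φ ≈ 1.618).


φ = (1 + √5) / 2 ≈ 1.618
Length = width × φ = 145.34 × 1.618 = 235.16012
≈ 235.16
Area = width × length = 145.34 × 235.16012 = 34178.1718408 ≈ 34178.17
= Length: 235.16, Area: 34178.17

Length: 235.16, Area: 34178.17


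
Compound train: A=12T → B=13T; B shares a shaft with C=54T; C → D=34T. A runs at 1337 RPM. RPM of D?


Stage 1: RPM_B = RPM_A × t_A/t_B = 1337 × 12/13 = 16044/13 ≈ 1234.15
B and C share a shaft → RPM_C = RPM_B
Stage 2: RPM_D = RPM_C × t_C/t_D = RPM_A × (t_A×t_C)/(t_B×t_D)
Overall ratio = (12×54)/(13×34) = 648/442
RPM_D = 1337 × 648/442 = 866376/442
≈ 1960.13 RPM

1960.13 RPM


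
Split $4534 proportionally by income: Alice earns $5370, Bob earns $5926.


Total income = 5370 + 5926 = $11296
Alice: $4534 × 5370/11296 = $2155.42
Bob: $4534 × 5926/11296 = $2378.58
= Alice: $2155.42, Bob: $2378.58

Alice: $2155.42, Bob: $2378.58


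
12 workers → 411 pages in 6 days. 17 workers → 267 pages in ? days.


Days ∝ work / workers, so d₂ = d₁ × (m₁/m₂) × (w₂/w₁)
Workers factor (inverse): 12/17 ≈ 0.7059
Work factor (direct): 267/411 ≈ 0.6496
d₂ = 6 × 12/17 × 267/411 = (6 × 12 × 267) / (17 × 411) = 19224/6987
≈ 2.75 days

2.75 days


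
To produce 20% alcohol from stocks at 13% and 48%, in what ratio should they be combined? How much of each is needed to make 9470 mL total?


Let x parts of 13% mix with y parts of 48%.
13x + 48y = 20(x + y)
13x + 48y = 20x + 20y
x(13 - 20) = y(20 - 48)
x/y = (48 - 20)/(20 - 13) = 28/7
Simplify: 4:1
Total parts = 5; one part = 9470/5 = 1894.00 mL
13% solution: 4×1894.00 = 7576.00 mL
48% solution: 1×1894.00 = 1894.00 mL
= ratio 4:1; 7576.00 mL and 1894.00 mL

ratio 4:1; 7576.00 mL and 1894.00 mL


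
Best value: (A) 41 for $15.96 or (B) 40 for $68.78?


Deal A: $15.96/41 = $0.3893/unit
Deal B: $68.78/40 = $1.7195/unit
A is cheaper per unit
= Deal A

Deal A


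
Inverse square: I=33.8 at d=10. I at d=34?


I₁d₁² = I₂d₂²
I₂ = I₁ × (d₁/d₂)²
= 33.8 × (10/34)²
= 33.8 × 100/1156
= 3380/1156
≈ 2.9239

2.9239


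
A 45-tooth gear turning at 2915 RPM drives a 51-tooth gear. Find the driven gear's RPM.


Gear ratio = 45:51 = 15:17
RPM_B = RPM_A × (teeth_A / teeth_B)
= 2915 × (45/51)
= 2572.1 RPM

2572.1 RPM


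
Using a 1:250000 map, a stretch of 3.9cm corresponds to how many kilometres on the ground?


Real distance = map distance × scale
= 3.9cm × 250000
= 975000 cm = 9750.0 m
= 9.750 km

9.750 km


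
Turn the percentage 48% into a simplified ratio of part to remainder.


48% means 48 parts out of 100; remainder = 52
Part : remainder = 48:52
GCD = 4
= 12:13

12:13


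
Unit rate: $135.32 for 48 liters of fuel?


Unit rate = total / quantity
= 135.32 / 48
= $2.82 per unit

$2.82 per unit


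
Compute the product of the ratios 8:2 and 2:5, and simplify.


Compound ratio = (8×2) : (2×5)
= 16:10
GCD = 2
= 8:5

8:5


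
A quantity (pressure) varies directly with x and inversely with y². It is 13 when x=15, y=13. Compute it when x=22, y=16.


z = k·x/y²
Solve for k using the known point: k = z·y²/x = 13×169/15 = 2197/15 ≈ 146.4667
Now evaluate at x=22, y=16:
z = k × 22 / 256 = (2197 × 22) / (15 × 256) = 48334/3840
≈ 12.5870

12.5870


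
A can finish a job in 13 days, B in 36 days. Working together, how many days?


Rate of A = 1/13 per day
Rate of B = 1/36 per day
Combined rate = 1/13 + 1/36 = 49/468 ≈ 0.1047 per day
Days = 1 / combined rate = 468/49
≈ 9.55 days

9.55 days


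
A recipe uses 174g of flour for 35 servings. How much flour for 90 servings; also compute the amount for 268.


Direct proportion: y/x = constant
k = 174/35 ≈ 4.9714
y at x=90: k × 90 = 174 × 90 / 35 = 15660/35 ≈ 447.43
y at x=268: k × 268 = 174 × 268 / 35 = 46632/35 ≈ 1332.34
= 447.43 and 1332.34

447.43 and 1332.34


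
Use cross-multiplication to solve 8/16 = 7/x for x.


Cross multiply: 8 × x = 16 × 7
8x = 112
x = 112 / 8
= 14.00

14.00


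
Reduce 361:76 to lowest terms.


GCD(361, 76) = 19
361/19 : 76/19
= 19:4

19:4


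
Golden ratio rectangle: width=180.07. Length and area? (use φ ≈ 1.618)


φ = (1 + √5) / 2 ≈ 1.618
Length = width × φ = 180.07 × 1.618 = 291.35326
≈ 291.35
Area = width × length = 180.07 × 291.35326 = 52463.9815282 ≈ 52463.98
= Length: 291.35, Area: 52463.98

Length: 291.35, Area: 52463.98


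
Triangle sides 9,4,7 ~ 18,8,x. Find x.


Scale factor = 18/9 = 2
Missing side = 7 × 2
= 14.0

14.0


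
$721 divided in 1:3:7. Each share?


Total parts = 1 + 3 + 7 = 11
Part 1: 721 × 1/11 = 65.55
Part 2: 721 × 3/11 = 196.64
Part 3: 721 × 7/11 = 458.82
= Part 1: $65.55, Part 2: $196.64, Part 3: $458.82

Part 1: $65.55, Part 2: $196.64, Part 3: $458.82


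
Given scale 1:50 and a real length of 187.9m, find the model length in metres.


Model size = real / scale
= 187.9 / 50
= 3.7580 m

3.7580 m


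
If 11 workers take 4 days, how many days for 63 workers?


Inverse proportion: x × y = constant
k = 11 × 4 = 44
y₂ = k / 63 = 44 / 63
= 0.70

0.70


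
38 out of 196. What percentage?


Percentage = (part / whole) × 100
= (38 / 196) × 100
≈ 19.39%

19.39%


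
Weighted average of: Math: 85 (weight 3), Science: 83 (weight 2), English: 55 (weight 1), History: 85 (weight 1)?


Numerator = 85×3 + 83×2 + 55×1 + 85×1
= 255 + 166 + 55 + 85
= 561
Total weight = 7
Weighted avg = 561/7
= 80.14

80.14


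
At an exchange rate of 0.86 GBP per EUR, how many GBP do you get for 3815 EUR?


Amount × rate = 3815 × 0.86
= 3280.90 GBP

3280.90 GBP


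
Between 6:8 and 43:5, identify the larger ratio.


6/8 = 0.7500
43/5 = 8.6000
0.7500 < 8.6000, so 6:8 is less
= 43:5

43:5


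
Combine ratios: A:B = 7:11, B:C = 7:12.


Match B: multiply A:B by 7 → 49:77
Multiply B:C by 11 → 77:132
Combined: 49:77:132
GCD = 1
= 49:77:132

49:77:132


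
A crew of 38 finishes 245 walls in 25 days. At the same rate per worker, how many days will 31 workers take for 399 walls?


Days ∝ work / workers, so d₂ = d₁ × (m₁/m₂) × (w₂/w₁)
Workers factor (inverse): 38/31 ≈ 1.2258
Work factor (direct): 399/245 ≈ 1.6286
d₂ = 25 × 38/31 × 399/245 = (25 × 38 × 399) / (31 × 245) = 379050/7595
≈ 49.91 days

49.91 days


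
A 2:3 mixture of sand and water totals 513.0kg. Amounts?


Total parts = 2 + 3 = 5
sand: 513.0 × 2/5 = 205.2kg
water: 513.0 × 3/5 = 307.8kg
= 205.2kg and 307.8kg

205.2kg and 307.8kg


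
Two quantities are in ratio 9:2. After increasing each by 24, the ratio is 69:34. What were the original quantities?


Let A = 9k, B = 2k.
(9k + 24) / (2k + 24) = 69/34
Cross-multiply: 34(9k + 24) = 69(2k + 24)
306k + 816 = 138k + 1656
306k - 138k = 1656 - 816
168k = 840
k = 840/168 = 5
A = 9×5 = 45, B = 2×5 = 10
= A = 45, B = 10

A = 45, B = 10


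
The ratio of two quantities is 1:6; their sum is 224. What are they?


Let A = 1k, B = 6k.
1k + 6k = 224
7k = 224 → k = 224/7 = 32
A = 1×32 = 32, B = 6×32 = 192
= A = 32, B = 192

A = 32, B = 192


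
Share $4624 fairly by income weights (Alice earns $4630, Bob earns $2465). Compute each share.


Total income = 4630 + 2465 = $7095
Alice: $4624 × 4630/7095 = $3017.49
Bob: $4624 × 2465/7095 = $1606.51
= Alice: $3017.49, Bob: $1606.51

Alice: $3017.49, Bob: $1606.51


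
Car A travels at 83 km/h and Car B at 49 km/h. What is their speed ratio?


Ratio = 83:49
GCD = 1
Simplified = 83:49
Time ratio (same distance) = 49:83
Speed ratio = 83:49

83:49


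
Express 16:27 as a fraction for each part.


Total parts = 16 + 27 = 43
First part: 16/43 = 16/43
Second part: 27/43 = 27/43
= 16/43 and 27/43

16/43 and 27/43


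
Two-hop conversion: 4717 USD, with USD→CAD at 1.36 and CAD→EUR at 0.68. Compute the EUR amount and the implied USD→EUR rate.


Step 1: 4717 USD × 1.36 = 6415.12 CAD
Step 2: 6415.12 CAD × 0.68 = 4362.28 EUR
Implied rate USD→EUR = 1.36 × 0.68 = 0.9248
= 4362.28 EUR; implied rate 0.9248 EUR/USD

4362.28 EUR; implied rate 0.9248 EUR/USD


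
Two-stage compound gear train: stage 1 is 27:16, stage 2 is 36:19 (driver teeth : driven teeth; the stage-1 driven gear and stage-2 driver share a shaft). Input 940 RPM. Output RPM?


Stage 1: RPM_B = RPM_A × t_A/t_B = 940 × 27/16 = 25380/16 = 1586.25
B and C share a shaft → RPM_C = RPM_B
Stage 2: RPM_D = RPM_C × t_C/t_D = RPM_A × (t_A×t_C)/(t_B×t_D)
Overall ratio = (27×36)/(16×19) = 972/304
RPM_D = 940 × 972/304 = 913680/304
≈ 3005.53 RPM

3005.53 RPM


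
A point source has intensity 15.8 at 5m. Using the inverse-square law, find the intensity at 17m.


I₁d₁² = I₂d₂²
I₂ = I₁ × (d₁/d₂)²
= 15.8 × (5/17)²
= 15.8 × 25/289
= 395/289
≈ 1.3668

1.3668


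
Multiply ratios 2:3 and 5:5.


Compound ratio = (2×5) : (3×5)
= 10:15
GCD = 5
= 2:3

2:3


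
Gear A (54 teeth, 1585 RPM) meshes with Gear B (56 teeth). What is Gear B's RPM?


Gear ratio = 54:56 = 27:28
RPM_B = RPM_A × (teeth_A / teeth_B)
= 1585 × (54/56)
= 1528.4 RPM

1528.4 RPM


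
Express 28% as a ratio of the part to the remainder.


28% means 28 parts out of 100; remainder = 72
Part : remainder = 28:72
GCD = 4
= 7:18

7:18


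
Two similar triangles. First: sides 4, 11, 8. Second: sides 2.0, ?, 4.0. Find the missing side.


Scale factor = 2.0/4 = 0.5
Missing side = 11 × 0.5
= 5.5

5.5


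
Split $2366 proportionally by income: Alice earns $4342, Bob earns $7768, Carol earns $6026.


Total income = 4342 + 7768 + 6026 = $18136
Alice: $2366 × 4342/18136 = $566.45
Bob: $2366 × 7768/18136 = $1013.40
Carol: $2366 × 6026/18136 = $786.14
= Alice: $566.45, Bob: $1013.40, Carol: $786.14

Alice: $566.45, Bob: $1013.40, Carol: $786.14


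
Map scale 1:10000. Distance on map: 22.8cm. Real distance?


Real distance = map distance × scale
= 22.8cm × 10000
= 228000 cm = 2280.0 m
= 2.280 km

2.280 km


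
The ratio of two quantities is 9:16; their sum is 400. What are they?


Let A = 9k, B = 16k.
9k + 16k = 400
25k = 400 → k = 400/25 = 16
A = 9×16 = 144, B = 16×16 = 256
= A = 144, B = 256

A = 144, B = 256


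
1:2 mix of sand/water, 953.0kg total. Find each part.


Total parts = 1 + 2 = 3
sand: 953.0 × 1/3 = 317.7kg
water: 953.0 × 2/3 = 635.3kg
= 317.7kg and 635.3kg

317.7kg and 635.3kg


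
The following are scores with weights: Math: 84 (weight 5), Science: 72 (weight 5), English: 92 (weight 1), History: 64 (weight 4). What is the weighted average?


Numerator = 84×5 + 72×5 + 92×1 + 64×4
= 420 + 360 + 92 + 256
= 1128
Total weight = 15
Weighted avg = 1128/15
= 75.20

75.20


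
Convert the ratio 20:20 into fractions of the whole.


Total parts = 20 + 20 = 40
First part: 20/40 = 1/2
Second part: 20/40 = 1/2
= 1/2 and 1/2

1/2 and 1/2


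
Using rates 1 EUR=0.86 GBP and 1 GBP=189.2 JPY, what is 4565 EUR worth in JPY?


Step 1: 4565 EUR × 0.86 = 3925.90 GBP
Step 2: 3925.90 GBP × 189.2 = 742780.28 JPY
Implied rate EUR→JPY = 0.86 × 189.2 = 162.7120
= 742780.28 JPY

742780.28 JPY


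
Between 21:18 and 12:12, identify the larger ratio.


21/18 = 1.1667
12/12 = 1.0000
1.1667 > 1.0000, so 21:18 is greater
= 21:18

21:18


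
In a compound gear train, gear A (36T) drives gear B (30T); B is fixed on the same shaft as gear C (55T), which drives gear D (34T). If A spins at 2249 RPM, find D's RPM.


Stage 1: RPM_B = RPM_A × t_A/t_B = 2249 × 36/30 = 80964/30 = 2698.80
B and C share a shaft → RPM_C = RPM_B
Stage 2: RPM_D = RPM_C × t_C/t_D = RPM_A × (t_A×t_C)/(t_B×t_D)
Overall ratio = (36×55)/(30×34) = 1980/1020
RPM_D = 2249 × 1980/1020 = 4453020/1020
≈ 4365.71 RPM

4365.71 RPM


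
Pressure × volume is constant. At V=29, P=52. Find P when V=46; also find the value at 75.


Inverse proportion: x × y = constant
k = 29 × 52 = 1508
At x=46: k/46 = 32.78
At x=75: k/75 = 20.11
= 32.78 and 20.11

32.78 and 20.11


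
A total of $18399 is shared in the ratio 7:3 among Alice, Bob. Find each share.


Total parts = 7 + 3 = 10
Alice: 18399 × 7/10 = 12879.30
Bob: 18399 × 3/10 = 5519.70
= Alice: $12879.30, Bob: $5519.70

Alice: $12879.30, Bob: $5519.70


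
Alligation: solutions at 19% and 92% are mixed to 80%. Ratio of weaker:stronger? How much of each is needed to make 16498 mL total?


Let x parts of 19% mix with y parts of 92%.
19x + 92y = 80(x + y)
19x + 92y = 80x + 80y
x(19 - 80) = y(80 - 92)
x/y = (92 - 80)/(80 - 19) = 12/61
Simplify: 12:61
Total parts = 73; one part = 16498/73 = 226.00 mL
19% solution: 12×226.00 = 2712.00 mL
92% solution: 61×226.00 = 13786.00 mL
= ratio 12:61; 2712.00 mL and 13786.00 mL

ratio 12:61; 2712.00 mL and 13786.00 mL


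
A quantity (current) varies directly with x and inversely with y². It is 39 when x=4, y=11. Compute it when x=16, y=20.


z = k·x/y²
Solve for k using the known point: k = z·y²/x = 39×121/4 = 4719/4 = 1179.7500
Now evaluate at x=16, y=20:
z = k × 16 / 400 = (4719 × 16) / (4 × 400) = 75504/1600
= 47.1900

47.1900


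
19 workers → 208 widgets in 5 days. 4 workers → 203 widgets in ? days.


Days ∝ work / workers, so d₂ = d₁ × (m₁/m₂) × (w₂/w₁)
Workers factor (inverse): 19/4 = 4.7500
Work factor (direct): 203/208 ≈ 0.9760
d₂ = 5 × 19/4 × 203/208 = (5 × 19 × 203) / (4 × 208) = 19285/832
≈ 23.18 days

23.18 days


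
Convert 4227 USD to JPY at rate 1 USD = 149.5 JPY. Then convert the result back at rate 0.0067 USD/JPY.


Amount × rate = 4227 × 149.5 = 631936.50 JPY
Round-trip: 631936.50 × 0.0067 = 4233.97 USD
= 631936.50 JPY, then 4233.97 USD

631936.50 JPY, then 4233.97 USD


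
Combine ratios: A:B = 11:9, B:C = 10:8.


Match B: multiply A:B by 10 → 110:90
Multiply B:C by 9 → 90:72
Combined: 110:90:72
GCD = 2
= 55:45:36

55:45:36


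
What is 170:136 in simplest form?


GCD(170, 136) = 34
170/34 : 136/34
= 5:4

5:4


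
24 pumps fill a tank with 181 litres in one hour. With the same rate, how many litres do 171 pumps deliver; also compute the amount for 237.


Direct proportion: y/x = constant
k = 181/24 ≈ 7.5417
y at x=171: k × 171 = 181 × 171 / 24 = 30951/24 ≈ 1289.63
y at x=237: k × 237 = 181 × 237 / 24 = 42897/24 ≈ 1787.38
= 1289.63 and 1787.38

1289.63 and 1787.38


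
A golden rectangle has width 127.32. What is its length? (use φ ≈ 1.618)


φ = (1 + √5) / 2 ≈ 1.618
Length = width × φ = 127.32 × 1.618 = 206.00376
≈ 206.00

206.00


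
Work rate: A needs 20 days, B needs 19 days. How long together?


Rate of A = 1/20 per day
Rate of B = 1/19 per day
Combined rate = 1/20 + 1/19 = 39/380 ≈ 0.1026 per day
Days = 1 / combined rate = 380/39
≈ 9.74 days

9.74 days


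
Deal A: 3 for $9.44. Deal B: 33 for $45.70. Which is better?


Deal A: $9.44/3 = $3.1467/unit
Deal B: $45.70/33 = $1.3848/unit
B is cheaper per unit
= Deal B

Deal B


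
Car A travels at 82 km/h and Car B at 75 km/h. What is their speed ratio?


Ratio = 82:75
GCD = 1
Simplified = 82:75
Time ratio (same distance) = 75:82
Speed ratio = 82:75

82:75


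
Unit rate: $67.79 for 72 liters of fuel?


Unit rate = total / quantity
= 67.79 / 72
= $0.94 per unit

$0.94 per unit


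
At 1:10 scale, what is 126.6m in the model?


Model size = real / scale
= 126.6 / 10
= 12.6600 m

12.6600 m


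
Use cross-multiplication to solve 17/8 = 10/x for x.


Cross multiply: 17 × x = 8 × 10
17x = 80
x = 80 / 17
= 4.71

4.71


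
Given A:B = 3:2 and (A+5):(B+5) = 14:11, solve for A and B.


Let A = 3k, B = 2k.
(3k + 5) / (2k + 5) = 14/11
Cross-multiply: 11(3k + 5) = 14(2k + 5)
33k + 55 = 28k + 70
33k - 28k = 70 - 55
5k = 15
k = 15/5 = 3
A = 3×3 = 9, B = 2×3 = 6
= A = 9, B = 6

A = 9, B = 6


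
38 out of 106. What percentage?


Percentage = (part / whole) × 100
= (38 / 106) × 100
≈ 35.85%

35.85%


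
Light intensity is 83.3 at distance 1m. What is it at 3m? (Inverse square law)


I₁d₁² = I₂d₂²
I₂ = I₁ × (d₁/d₂)²
= 83.3 × (1/3)²
= 83.3 × 1/9
= 83.3/9
≈ 9.2556

9.2556


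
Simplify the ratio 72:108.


GCD(72, 108) = 36
72/36 : 108/36
= 2:3

2:3


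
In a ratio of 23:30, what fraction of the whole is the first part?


Total parts = 23 + 30 = 53
First part: 23/53 = 23/53
= 23/53

23/53


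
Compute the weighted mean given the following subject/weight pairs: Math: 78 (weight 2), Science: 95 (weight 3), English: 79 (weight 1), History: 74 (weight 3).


Numerator = 78×2 + 95×3 + 79×1 + 74×3
= 156 + 285 + 79 + 222
= 742
Total weight = 9
Weighted avg = 742/9
= 82.44

82.44


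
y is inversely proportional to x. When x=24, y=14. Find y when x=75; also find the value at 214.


Inverse proportion: x × y = constant
k = 24 × 14 = 336
At x=75: k/75 = 4.48
At x=214: k/214 = 1.57
= 4.48 and 1.57

4.48 and 1.57


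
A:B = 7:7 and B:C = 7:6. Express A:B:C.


Match B: multiply A:B by 7 → 49:49
Multiply B:C by 7 → 49:42
Combined: 49:49:42
GCD = 7
= 7:7:6

7:7:6


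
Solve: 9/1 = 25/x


Cross multiply: 9 × x = 1 × 25
9x = 25
x = 25 / 9
= 2.78

2.78


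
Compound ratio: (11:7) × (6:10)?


Compound ratio = (11×6) : (7×10)
= 66:70
GCD = 2
= 33:35

33:35


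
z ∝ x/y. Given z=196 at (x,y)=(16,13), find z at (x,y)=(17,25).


z = k·x/y
Solve for k using the known point: k = z·y/x = 196×13/16 = 2548/16 = 159.2500
Now evaluate at x=17, y=25:
z = k × 17 / 25 = (2548 × 17) / (16 × 25) = 43316/400
= 108.2900

108.2900


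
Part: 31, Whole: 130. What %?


Percentage = (part / whole) × 100
= (31 / 130) × 100
≈ 23.85%

23.85%


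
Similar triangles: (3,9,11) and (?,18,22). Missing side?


Scale factor = 18/9 = 2
Missing side = 3 × 2
= 6.0

6.0


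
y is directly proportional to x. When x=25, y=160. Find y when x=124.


Direct proportion: y/x = constant
k = 160/25 = 6.4000
y₂ = k × 124 = 160 × 124 / 25 = 19840/25
= 793.60

793.60


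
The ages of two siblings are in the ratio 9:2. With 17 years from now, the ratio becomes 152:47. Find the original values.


Let A = 9k, B = 2k.
(9k + 17) / (2k + 17) = 152/47
Cross-multiply: 47(9k + 17) = 152(2k + 17)
423k + 799 = 304k + 2584
423k - 304k = 2584 - 799
119k = 1785
k = 1785/119 = 15
A = 9×15 = 135, B = 2×15 = 30
= A = 135, B = 30

A = 135, B = 30


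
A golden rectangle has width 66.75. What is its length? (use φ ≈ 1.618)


φ = (1 + √5) / 2 ≈ 1.618
Length = width × φ = 66.75 × 1.618 = 108.0015
≈ 108.00

108.00


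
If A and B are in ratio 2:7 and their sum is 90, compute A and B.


Let A = 2k, B = 7k.
2k + 7k = 90
9k = 90 → k = 90/9 = 10
A = 2×10 = 20, B = 7×10 = 70
= A = 20, B = 70

A = 20, B = 70


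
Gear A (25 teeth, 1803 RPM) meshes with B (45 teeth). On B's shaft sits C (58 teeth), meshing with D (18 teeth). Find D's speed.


Stage 1: RPM_B = RPM_A × t_A/t_B = 1803 × 25/45 = 45075/45 ≈ 1001.67
B and C share a shaft → RPM_C = RPM_B
Stage 2: RPM_D = RPM_C × t_C/t_D = RPM_A × (t_A×t_C)/(t_B×t_D)
Overall ratio = (25×58)/(45×18) = 1450/810
RPM_D = 1803 × 1450/810 = 2614350/810
≈ 3227.59 RPM

3227.59 RPM


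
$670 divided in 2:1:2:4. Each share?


Total parts = 2 + 1 + 2 + 4 = 9
Part 1: 670 × 2/9 = 148.89
Part 2: 670 × 1/9 = 74.44
Part 3: 670 × 2/9 = 148.89
Part 4: 670 × 4/9 = 297.78
= Part 1: $148.89, Part 2: $74.44, Part 3: $148.89, Part 4: $297.78

Part 1: $148.89, Part 2: $74.44, Part 3: $148.89, Part 4: $297.78


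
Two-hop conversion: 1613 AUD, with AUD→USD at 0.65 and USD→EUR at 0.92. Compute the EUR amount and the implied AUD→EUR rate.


Step 1: 1613 AUD × 0.65 = 1048.45 USD
Step 2: 1048.45 USD × 0.92 = 964.57 EUR
Implied rate AUD→EUR = 0.65 × 0.92 = 0.5980
= 964.57 EUR; implied rate 0.5980 EUR/AUD

964.57 EUR; implied rate 0.5980 EUR/AUD


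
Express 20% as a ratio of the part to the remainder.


20% means 20 parts out of 100; remainder = 80
Part : remainder = 20:80
GCD = 20
= 1:4

1:4


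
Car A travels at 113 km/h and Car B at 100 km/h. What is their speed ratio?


Ratio = 113:100
GCD = 1
Simplified = 113:100
Time ratio (same distance) = 100:113
Speed ratio = 113:100

113:100


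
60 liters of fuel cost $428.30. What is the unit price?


Unit rate = total / quantity
= 428.30 / 60
= $7.14 per unit

$7.14 per unit


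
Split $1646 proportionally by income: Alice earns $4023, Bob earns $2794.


Total income = 4023 + 2794 = $6817
Alice: $1646 × 4023/6817 = $971.37
Bob: $1646 × 2794/6817 = $674.63
= Alice: $971.37, Bob: $674.63

Alice: $971.37, Bob: $674.63


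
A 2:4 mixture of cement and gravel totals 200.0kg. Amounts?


Total parts = 2 + 4 = 6
cement: 200.0 × 2/6 = 66.7kg
gravel: 200.0 × 4/6 = 133.3kg
= 66.7kg and 133.3kg

66.7kg and 133.3kg


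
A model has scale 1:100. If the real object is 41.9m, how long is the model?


Model size = real / scale
= 41.9 / 100
= 0.4190 m

0.4190 m


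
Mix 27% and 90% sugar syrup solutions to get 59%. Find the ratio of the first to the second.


Let x parts of 27% mix with y parts of 90%.
27x + 90y = 59(x + y)
27x + 90y = 59x + 59y
x(27 - 59) = y(59 - 90)
x/y = (90 - 59)/(59 - 27) = 31/32
Simplify: 31:32
= 31:32

31:32


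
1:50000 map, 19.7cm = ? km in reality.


Real distance = map distance × scale
= 19.7cm × 50000
= 985000 cm = 9850.0 m
= 9.850 km

9.850 km


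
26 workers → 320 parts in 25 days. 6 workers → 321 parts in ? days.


Days ∝ work / workers, so d₂ = d₁ × (m₁/m₂) × (w₂/w₁)
Workers factor (inverse): 26/6 ≈ 4.3333
Work factor (direct): 321/320 ≈ 1.0031
d₂ = 25 × 26/6 × 321/320 = (25 × 26 × 321) / (6 × 320) = 208650/1920
≈ 108.67 days

108.67 days


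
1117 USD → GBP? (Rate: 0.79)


Amount × rate = 1117 × 0.79
= 882.43 GBP

882.43 GBP


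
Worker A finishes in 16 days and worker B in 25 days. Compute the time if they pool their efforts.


Rate of A = 1/16 per day
Rate of B = 1/25 per day
Combined rate = 1/16 + 1/25 = 41/400 = 0.1025 per day
Days = 1 / combined rate = 400/41
≈ 9.76 days

9.76 days


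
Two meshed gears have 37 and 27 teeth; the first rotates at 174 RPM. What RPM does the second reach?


Gear ratio = 37:27 = 37:27
RPM_B = RPM_A × (teeth_A / teeth_B)
= 174 × (37/27)
= 238.4 RPM

238.4 RPM


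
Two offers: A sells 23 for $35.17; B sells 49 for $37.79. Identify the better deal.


Deal A: $35.17/23 = $1.5291/unit
Deal B: $37.79/49 = $0.7712/unit
B is cheaper per unit
= Deal B

Deal B


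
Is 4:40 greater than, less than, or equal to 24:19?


4/40 = 0.1000
24/19 = 1.2632
0.1000 < 1.2632, so 4:40 is less
= less than

less than


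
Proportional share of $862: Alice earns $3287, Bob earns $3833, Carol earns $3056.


Total income = 3287 + 3833 + 3056 = $10176
Alice: $862 × 3287/10176 = $278.44
Bob: $862 × 3833/10176 = $324.69
Carol: $862 × 3056/10176 = $258.87
= Alice: $278.44, Bob: $324.69, Carol: $258.87

Alice: $278.44, Bob: $324.69, Carol: $258.87


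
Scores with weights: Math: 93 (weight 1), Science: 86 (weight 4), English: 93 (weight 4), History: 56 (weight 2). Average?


Numerator = 93×1 + 86×4 + 93×4 + 56×2
= 93 + 344 + 372 + 112
= 921
Total weight = 11
Weighted avg = 921/11
= 83.73

83.73


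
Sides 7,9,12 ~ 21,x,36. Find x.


Scale factor = 21/7 = 3
Missing side = 9 × 3
= 27.0

27.0


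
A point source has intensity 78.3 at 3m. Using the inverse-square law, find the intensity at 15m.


I₁d₁² = I₂d₂²
I₂ = I₁ × (d₁/d₂)²
= 78.3 × (3/15)²
= 78.3 × 9/225
= 704.7/225
= 3.1320

3.1320


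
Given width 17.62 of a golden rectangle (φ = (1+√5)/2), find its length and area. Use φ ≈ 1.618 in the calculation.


φ = (1 + √5) / 2 ≈ 1.618
Length = width × φ = 17.62 × 1.618 = 28.50916
≈ 28.51
Area = width × length = 17.62 × 28.50916 = 502.3313992 ≈ 502.33
= Length: 28.51, Area: 502.33

Length: 28.51, Area: 502.33


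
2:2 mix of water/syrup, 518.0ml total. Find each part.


Total parts = 2 + 2 = 4
water: 518.0 × 2/4 = 259.0ml
syrup: 518.0 × 2/4 = 259.0ml
= 259.0ml and 259.0ml

259.0ml and 259.0ml


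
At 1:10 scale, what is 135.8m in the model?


Model size = real / scale
= 135.8 / 10
= 13.5800 m

13.5800 m


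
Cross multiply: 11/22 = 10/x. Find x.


Cross multiply: 11 × x = 22 × 10
11x = 220
x = 220 / 11
= 20.00

20.00


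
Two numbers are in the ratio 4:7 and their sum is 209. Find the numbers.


Let A = 4k, B = 7k.
4k + 7k = 209
11k = 209 → k = 209/11 = 19
A = 4×19 = 76, B = 7×19 = 133
= A = 76, B = 133

A = 76, B = 133


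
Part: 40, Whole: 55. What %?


Percentage = (part / whole) × 100
= (40 / 55) × 100
≈ 72.73%

72.73%


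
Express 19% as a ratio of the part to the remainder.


19% means 19 parts out of 100; remainder = 81
Part : remainder = 19:81
GCD = 1
= 19:81

19:81


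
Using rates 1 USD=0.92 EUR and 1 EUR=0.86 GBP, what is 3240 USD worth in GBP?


Step 1: 3240 USD × 0.92 = 2980.80 EUR
Step 2: 2980.80 EUR × 0.86 = 2563.49 GBP
Implied rate USD→GBP = 0.92 × 0.86 = 0.7912
= 2563.49 GBP

2563.49 GBP


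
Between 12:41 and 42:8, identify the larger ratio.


12/41 = 0.2927
42/8 = 5.2500
0.2927 < 5.2500, so 12:41 is less
= 42:8

42:8


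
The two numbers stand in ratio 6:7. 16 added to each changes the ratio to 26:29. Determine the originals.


Let A = 6k, B = 7k.
(6k + 16) / (7k + 16) = 26/29
Cross-multiply: 29(6k + 16) = 26(7k + 16)
174k + 464 = 182k + 416
174k - 182k = 416 - 464
-8k = -48
k = -48/-8 = 6
A = 6×6 = 36, B = 7×6 = 42
= A = 36, B = 42

A = 36, B = 42


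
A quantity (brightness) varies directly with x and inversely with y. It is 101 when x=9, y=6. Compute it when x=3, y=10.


z = k·x/y
Solve for k using the known point: k = z·y/x = 101×6/9 = 606/9 ≈ 67.3333
Now evaluate at x=3, y=10:
z = k × 3 / 10 = (606 × 3) / (9 × 10) = 1818/90
= 20.2000

20.2000


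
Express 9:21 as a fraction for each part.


Total parts = 9 + 21 = 30
First part: 9/30 = 3/10
Second part: 21/30 = 7/10
= 3/10 and 7/10

3/10 and 7/10


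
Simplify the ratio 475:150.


GCD(475, 150) = 25
475/25 : 150/25
= 19:6

19:6


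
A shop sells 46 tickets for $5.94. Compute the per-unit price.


Unit rate = total / quantity
= 5.94 / 46
= $0.13 per unit

$0.13 per unit


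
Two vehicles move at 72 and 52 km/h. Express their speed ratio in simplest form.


Ratio = 72:52
GCD = 4
Simplified = 18:13
Time ratio (same distance) = 13:18
Speed ratio = 18:13

18:13


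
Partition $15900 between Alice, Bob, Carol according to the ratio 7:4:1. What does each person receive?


Total parts = 7 + 4 + 1 = 12
Alice: 15900 × 7/12 = 9275.00
Bob: 15900 × 4/12 = 5300.00
Carol: 15900 × 1/12 = 1325.00
= Alice: $9275.00, Bob: $5300.00, Carol: $1325.00

Alice: $9275.00, Bob: $5300.00, Carol: $1325.00


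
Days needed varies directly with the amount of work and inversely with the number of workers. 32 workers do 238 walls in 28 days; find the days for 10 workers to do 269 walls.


Days ∝ work / workers, so d₂ = d₁ × (m₁/m₂) × (w₂/w₁)
Workers factor (inverse): 32/10 = 3.2000
Work factor (direct): 269/238 ≈ 1.1303
d₂ = 28 × 32/10 × 269/238 = (28 × 32 × 269) / (10 × 238) = 241024/2380
≈ 101.27 days

101.27 days


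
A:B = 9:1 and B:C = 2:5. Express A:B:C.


Match B: multiply A:B by 2 → 18:2
Multiply B:C by 1 → 2:5
Combined: 18:2:5
GCD = 1
= 18:2:5

18:2:5


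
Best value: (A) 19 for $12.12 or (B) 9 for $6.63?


Deal A: $12.12/19 = $0.6379/unit
Deal B: $6.63/9 = $0.7367/unit
A is cheaper per unit
= Deal A

Deal A


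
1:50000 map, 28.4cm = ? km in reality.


Real distance = map distance × scale
= 28.4cm × 50000
= 1420000 cm = 14200.0 m
= 14.200 km

14.200 km


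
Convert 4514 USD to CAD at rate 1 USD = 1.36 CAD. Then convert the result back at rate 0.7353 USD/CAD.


Amount × rate = 4514 × 1.36 = 6139.04 CAD
Round-trip: 6139.04 × 0.7353 = 4514.04 USD
= 6139.04 CAD, then 4514.04 USD

6139.04 CAD, then 4514.04 USD


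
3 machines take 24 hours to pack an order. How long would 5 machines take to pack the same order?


Inverse proportion: x × y = constant
k = 3 × 24 = 72
y₂ = k / 5 = 72 / 5
= 14.40

14.40


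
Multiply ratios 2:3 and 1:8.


Compound ratio = (2×1) : (3×8)
= 2:24
GCD = 2
= 1:12

1:12


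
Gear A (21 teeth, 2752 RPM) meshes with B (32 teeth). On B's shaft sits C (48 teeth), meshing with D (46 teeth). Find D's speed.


Stage 1: RPM_B = RPM_A × t_A/t_B = 2752 × 21/32 = 57792/32 = 1806.00
B and C share a shaft → RPM_C = RPM_B
Stage 2: RPM_D = RPM_C × t_C/t_D = RPM_A × (t_A×t_C)/(t_B×t_D)
Overall ratio = (21×48)/(32×46) = 1008/1472
RPM_D = 2752 × 1008/1472 = 2774016/1472
≈ 1884.52 RPM

1884.52 RPM


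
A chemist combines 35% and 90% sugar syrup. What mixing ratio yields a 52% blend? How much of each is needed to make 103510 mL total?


Let x parts of 35% mix with y parts of 90%.
35x + 90y = 52(x + y)
35x + 90y = 52x + 52y
x(35 - 52) = y(52 - 90)
x/y = (90 - 52)/(52 - 35) = 38/17
Simplify: 38:17
Total parts = 55; one part = 103510/55 = 1882.00 mL
35% solution: 38×1882.00 = 71516.00 mL
90% solution: 17×1882.00 = 31994.00 mL
= ratio 38:17; 71516.00 mL and 31994.00 mL

ratio 38:17; 71516.00 mL and 31994.00 mL


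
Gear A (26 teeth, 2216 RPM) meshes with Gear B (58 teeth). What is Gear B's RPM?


Gear ratio = 26:58 = 13:29
RPM_B = RPM_A × (teeth_A / teeth_B)
= 2216 × (26/58)
= 993.4 RPM

993.4 RPM
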